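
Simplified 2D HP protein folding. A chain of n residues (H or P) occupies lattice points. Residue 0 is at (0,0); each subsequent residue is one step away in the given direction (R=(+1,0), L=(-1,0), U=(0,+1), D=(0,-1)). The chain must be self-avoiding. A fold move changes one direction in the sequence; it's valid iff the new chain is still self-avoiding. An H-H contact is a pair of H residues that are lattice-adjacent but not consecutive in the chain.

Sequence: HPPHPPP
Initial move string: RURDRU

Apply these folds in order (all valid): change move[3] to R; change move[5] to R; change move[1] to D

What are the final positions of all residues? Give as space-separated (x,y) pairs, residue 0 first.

Initial moves: RURDRU
Fold: move[3]->R => RURRRU (positions: [(0, 0), (1, 0), (1, 1), (2, 1), (3, 1), (4, 1), (4, 2)])
Fold: move[5]->R => RURRRR (positions: [(0, 0), (1, 0), (1, 1), (2, 1), (3, 1), (4, 1), (5, 1)])
Fold: move[1]->D => RDRRRR (positions: [(0, 0), (1, 0), (1, -1), (2, -1), (3, -1), (4, -1), (5, -1)])

Answer: (0,0) (1,0) (1,-1) (2,-1) (3,-1) (4,-1) (5,-1)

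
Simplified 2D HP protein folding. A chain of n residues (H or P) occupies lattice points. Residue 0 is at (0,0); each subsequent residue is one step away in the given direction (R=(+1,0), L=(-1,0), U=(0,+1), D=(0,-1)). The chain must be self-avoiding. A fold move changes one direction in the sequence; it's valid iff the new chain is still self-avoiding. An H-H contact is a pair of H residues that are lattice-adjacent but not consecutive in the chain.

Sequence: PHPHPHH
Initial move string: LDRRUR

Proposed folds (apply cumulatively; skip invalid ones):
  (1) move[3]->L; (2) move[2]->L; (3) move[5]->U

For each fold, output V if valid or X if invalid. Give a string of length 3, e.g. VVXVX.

Answer: XXV

Derivation:
Initial: LDRRUR -> [(0, 0), (-1, 0), (-1, -1), (0, -1), (1, -1), (1, 0), (2, 0)]
Fold 1: move[3]->L => LDRLUR INVALID (collision), skipped
Fold 2: move[2]->L => LDLRUR INVALID (collision), skipped
Fold 3: move[5]->U => LDRRUU VALID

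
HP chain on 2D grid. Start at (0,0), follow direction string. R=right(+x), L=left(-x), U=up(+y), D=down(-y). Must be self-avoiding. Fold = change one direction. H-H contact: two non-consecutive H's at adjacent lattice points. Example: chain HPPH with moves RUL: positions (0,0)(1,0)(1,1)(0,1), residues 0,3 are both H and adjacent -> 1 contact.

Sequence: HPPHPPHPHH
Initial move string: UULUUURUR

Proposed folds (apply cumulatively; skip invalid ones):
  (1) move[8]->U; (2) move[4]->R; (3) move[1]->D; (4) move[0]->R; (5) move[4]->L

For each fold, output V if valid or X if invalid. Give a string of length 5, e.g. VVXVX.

Answer: VVXVV

Derivation:
Initial: UULUUURUR -> [(0, 0), (0, 1), (0, 2), (-1, 2), (-1, 3), (-1, 4), (-1, 5), (0, 5), (0, 6), (1, 6)]
Fold 1: move[8]->U => UULUUURUU VALID
Fold 2: move[4]->R => UULURURUU VALID
Fold 3: move[1]->D => UDLURURUU INVALID (collision), skipped
Fold 4: move[0]->R => RULURURUU VALID
Fold 5: move[4]->L => RULULURUU VALID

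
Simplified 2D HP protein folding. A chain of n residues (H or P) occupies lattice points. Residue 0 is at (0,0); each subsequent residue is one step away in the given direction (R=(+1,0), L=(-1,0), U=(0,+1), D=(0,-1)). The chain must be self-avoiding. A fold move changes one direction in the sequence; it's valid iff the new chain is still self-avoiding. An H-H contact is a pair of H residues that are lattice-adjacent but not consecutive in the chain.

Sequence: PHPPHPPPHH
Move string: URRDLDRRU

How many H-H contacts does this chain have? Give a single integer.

Answer: 1

Derivation:
Positions: [(0, 0), (0, 1), (1, 1), (2, 1), (2, 0), (1, 0), (1, -1), (2, -1), (3, -1), (3, 0)]
H-H contact: residue 4 @(2,0) - residue 9 @(3, 0)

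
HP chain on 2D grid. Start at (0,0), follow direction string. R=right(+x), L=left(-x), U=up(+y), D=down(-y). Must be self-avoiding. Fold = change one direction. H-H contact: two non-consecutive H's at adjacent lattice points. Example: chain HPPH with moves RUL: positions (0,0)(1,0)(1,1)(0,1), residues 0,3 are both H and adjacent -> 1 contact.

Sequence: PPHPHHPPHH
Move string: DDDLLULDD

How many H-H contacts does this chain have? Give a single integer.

Answer: 1

Derivation:
Positions: [(0, 0), (0, -1), (0, -2), (0, -3), (-1, -3), (-2, -3), (-2, -2), (-3, -2), (-3, -3), (-3, -4)]
H-H contact: residue 5 @(-2,-3) - residue 8 @(-3, -3)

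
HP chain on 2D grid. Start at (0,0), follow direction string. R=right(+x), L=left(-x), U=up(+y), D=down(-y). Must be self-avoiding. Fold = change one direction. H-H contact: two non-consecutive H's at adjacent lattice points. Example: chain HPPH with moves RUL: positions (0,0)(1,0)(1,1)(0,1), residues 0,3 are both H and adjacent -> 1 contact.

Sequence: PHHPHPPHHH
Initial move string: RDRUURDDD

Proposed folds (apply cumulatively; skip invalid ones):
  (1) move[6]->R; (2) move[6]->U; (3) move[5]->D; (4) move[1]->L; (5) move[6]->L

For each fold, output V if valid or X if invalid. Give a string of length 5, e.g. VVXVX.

Initial: RDRUURDDD -> [(0, 0), (1, 0), (1, -1), (2, -1), (2, 0), (2, 1), (3, 1), (3, 0), (3, -1), (3, -2)]
Fold 1: move[6]->R => RDRUURRDD VALID
Fold 2: move[6]->U => RDRUURUDD INVALID (collision), skipped
Fold 3: move[5]->D => RDRUUDRDD INVALID (collision), skipped
Fold 4: move[1]->L => RLRUURRDD INVALID (collision), skipped
Fold 5: move[6]->L => RDRUURLDD INVALID (collision), skipped

Answer: VXXXX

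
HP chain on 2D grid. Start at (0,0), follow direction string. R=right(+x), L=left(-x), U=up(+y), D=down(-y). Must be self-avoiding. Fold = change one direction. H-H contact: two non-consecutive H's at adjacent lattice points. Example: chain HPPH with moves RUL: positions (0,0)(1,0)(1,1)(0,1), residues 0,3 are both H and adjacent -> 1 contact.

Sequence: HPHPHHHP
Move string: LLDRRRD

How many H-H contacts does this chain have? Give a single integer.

Answer: 1

Derivation:
Positions: [(0, 0), (-1, 0), (-2, 0), (-2, -1), (-1, -1), (0, -1), (1, -1), (1, -2)]
H-H contact: residue 0 @(0,0) - residue 5 @(0, -1)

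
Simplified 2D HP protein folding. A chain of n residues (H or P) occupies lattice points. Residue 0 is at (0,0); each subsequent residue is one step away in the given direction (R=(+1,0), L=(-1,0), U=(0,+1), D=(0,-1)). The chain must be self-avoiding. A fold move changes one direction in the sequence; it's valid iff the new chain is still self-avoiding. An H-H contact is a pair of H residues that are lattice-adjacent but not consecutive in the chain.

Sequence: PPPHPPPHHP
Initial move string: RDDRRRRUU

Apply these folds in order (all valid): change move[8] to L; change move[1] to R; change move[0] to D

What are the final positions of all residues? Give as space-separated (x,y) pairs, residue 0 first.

Initial moves: RDDRRRRUU
Fold: move[8]->L => RDDRRRRUL (positions: [(0, 0), (1, 0), (1, -1), (1, -2), (2, -2), (3, -2), (4, -2), (5, -2), (5, -1), (4, -1)])
Fold: move[1]->R => RRDRRRRUL (positions: [(0, 0), (1, 0), (2, 0), (2, -1), (3, -1), (4, -1), (5, -1), (6, -1), (6, 0), (5, 0)])
Fold: move[0]->D => DRDRRRRUL (positions: [(0, 0), (0, -1), (1, -1), (1, -2), (2, -2), (3, -2), (4, -2), (5, -2), (5, -1), (4, -1)])

Answer: (0,0) (0,-1) (1,-1) (1,-2) (2,-2) (3,-2) (4,-2) (5,-2) (5,-1) (4,-1)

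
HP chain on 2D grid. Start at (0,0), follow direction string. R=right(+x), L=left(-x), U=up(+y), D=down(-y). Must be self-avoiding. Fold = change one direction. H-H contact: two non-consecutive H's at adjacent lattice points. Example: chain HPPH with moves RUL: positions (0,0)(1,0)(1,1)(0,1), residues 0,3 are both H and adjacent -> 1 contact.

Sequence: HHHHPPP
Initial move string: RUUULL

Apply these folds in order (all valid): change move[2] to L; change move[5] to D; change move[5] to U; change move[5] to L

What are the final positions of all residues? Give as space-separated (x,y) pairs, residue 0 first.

Initial moves: RUUULL
Fold: move[2]->L => RULULL (positions: [(0, 0), (1, 0), (1, 1), (0, 1), (0, 2), (-1, 2), (-2, 2)])
Fold: move[5]->D => RULULD (positions: [(0, 0), (1, 0), (1, 1), (0, 1), (0, 2), (-1, 2), (-1, 1)])
Fold: move[5]->U => RULULU (positions: [(0, 0), (1, 0), (1, 1), (0, 1), (0, 2), (-1, 2), (-1, 3)])
Fold: move[5]->L => RULULL (positions: [(0, 0), (1, 0), (1, 1), (0, 1), (0, 2), (-1, 2), (-2, 2)])

Answer: (0,0) (1,0) (1,1) (0,1) (0,2) (-1,2) (-2,2)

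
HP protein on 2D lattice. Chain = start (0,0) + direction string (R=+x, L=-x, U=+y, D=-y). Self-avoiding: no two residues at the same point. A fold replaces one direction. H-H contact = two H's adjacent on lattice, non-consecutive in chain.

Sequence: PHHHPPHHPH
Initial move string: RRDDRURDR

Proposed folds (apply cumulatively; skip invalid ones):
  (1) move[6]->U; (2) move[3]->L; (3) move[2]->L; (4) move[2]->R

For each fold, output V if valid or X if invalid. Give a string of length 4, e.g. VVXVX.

Answer: XXXV

Derivation:
Initial: RRDDRURDR -> [(0, 0), (1, 0), (2, 0), (2, -1), (2, -2), (3, -2), (3, -1), (4, -1), (4, -2), (5, -2)]
Fold 1: move[6]->U => RRDDRUUDR INVALID (collision), skipped
Fold 2: move[3]->L => RRDLRURDR INVALID (collision), skipped
Fold 3: move[2]->L => RRLDRURDR INVALID (collision), skipped
Fold 4: move[2]->R => RRRDRURDR VALID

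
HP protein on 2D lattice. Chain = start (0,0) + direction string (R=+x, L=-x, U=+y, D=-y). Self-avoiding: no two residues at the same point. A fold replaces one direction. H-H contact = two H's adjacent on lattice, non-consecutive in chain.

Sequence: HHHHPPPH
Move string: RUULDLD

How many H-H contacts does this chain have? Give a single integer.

Positions: [(0, 0), (1, 0), (1, 1), (1, 2), (0, 2), (0, 1), (-1, 1), (-1, 0)]
H-H contact: residue 0 @(0,0) - residue 7 @(-1, 0)

Answer: 1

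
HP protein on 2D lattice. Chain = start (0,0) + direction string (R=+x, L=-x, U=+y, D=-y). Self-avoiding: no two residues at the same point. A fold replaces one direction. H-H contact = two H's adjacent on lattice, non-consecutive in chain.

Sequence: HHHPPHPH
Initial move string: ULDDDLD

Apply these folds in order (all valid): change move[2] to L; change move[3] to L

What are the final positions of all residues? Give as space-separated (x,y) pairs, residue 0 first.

Initial moves: ULDDDLD
Fold: move[2]->L => ULLDDLD (positions: [(0, 0), (0, 1), (-1, 1), (-2, 1), (-2, 0), (-2, -1), (-3, -1), (-3, -2)])
Fold: move[3]->L => ULLLDLD (positions: [(0, 0), (0, 1), (-1, 1), (-2, 1), (-3, 1), (-3, 0), (-4, 0), (-4, -1)])

Answer: (0,0) (0,1) (-1,1) (-2,1) (-3,1) (-3,0) (-4,0) (-4,-1)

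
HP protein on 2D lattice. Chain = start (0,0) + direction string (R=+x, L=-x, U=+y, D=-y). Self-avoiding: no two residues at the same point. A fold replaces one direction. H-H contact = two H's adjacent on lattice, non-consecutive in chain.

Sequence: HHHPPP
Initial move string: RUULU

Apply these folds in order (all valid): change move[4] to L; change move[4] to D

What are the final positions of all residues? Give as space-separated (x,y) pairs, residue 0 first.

Answer: (0,0) (1,0) (1,1) (1,2) (0,2) (0,1)

Derivation:
Initial moves: RUULU
Fold: move[4]->L => RUULL (positions: [(0, 0), (1, 0), (1, 1), (1, 2), (0, 2), (-1, 2)])
Fold: move[4]->D => RUULD (positions: [(0, 0), (1, 0), (1, 1), (1, 2), (0, 2), (0, 1)])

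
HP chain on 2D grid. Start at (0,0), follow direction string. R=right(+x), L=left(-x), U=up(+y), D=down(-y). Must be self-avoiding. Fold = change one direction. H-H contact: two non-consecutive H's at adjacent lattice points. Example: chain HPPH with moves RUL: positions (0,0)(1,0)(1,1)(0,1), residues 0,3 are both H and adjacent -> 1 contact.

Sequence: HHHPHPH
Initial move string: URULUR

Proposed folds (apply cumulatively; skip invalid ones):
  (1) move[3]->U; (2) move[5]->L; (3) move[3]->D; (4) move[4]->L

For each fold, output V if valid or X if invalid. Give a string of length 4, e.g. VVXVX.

Answer: VVXV

Derivation:
Initial: URULUR -> [(0, 0), (0, 1), (1, 1), (1, 2), (0, 2), (0, 3), (1, 3)]
Fold 1: move[3]->U => URUUUR VALID
Fold 2: move[5]->L => URUUUL VALID
Fold 3: move[3]->D => URUDUL INVALID (collision), skipped
Fold 4: move[4]->L => URUULL VALID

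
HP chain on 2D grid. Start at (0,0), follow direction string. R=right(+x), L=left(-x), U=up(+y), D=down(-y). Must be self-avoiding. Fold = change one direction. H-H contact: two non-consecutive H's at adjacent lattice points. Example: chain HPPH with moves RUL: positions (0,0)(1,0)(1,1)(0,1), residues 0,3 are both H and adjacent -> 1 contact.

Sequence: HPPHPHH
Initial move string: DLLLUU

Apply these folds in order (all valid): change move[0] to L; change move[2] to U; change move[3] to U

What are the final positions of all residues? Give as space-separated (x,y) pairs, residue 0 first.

Initial moves: DLLLUU
Fold: move[0]->L => LLLLUU (positions: [(0, 0), (-1, 0), (-2, 0), (-3, 0), (-4, 0), (-4, 1), (-4, 2)])
Fold: move[2]->U => LLULUU (positions: [(0, 0), (-1, 0), (-2, 0), (-2, 1), (-3, 1), (-3, 2), (-3, 3)])
Fold: move[3]->U => LLUUUU (positions: [(0, 0), (-1, 0), (-2, 0), (-2, 1), (-2, 2), (-2, 3), (-2, 4)])

Answer: (0,0) (-1,0) (-2,0) (-2,1) (-2,2) (-2,3) (-2,4)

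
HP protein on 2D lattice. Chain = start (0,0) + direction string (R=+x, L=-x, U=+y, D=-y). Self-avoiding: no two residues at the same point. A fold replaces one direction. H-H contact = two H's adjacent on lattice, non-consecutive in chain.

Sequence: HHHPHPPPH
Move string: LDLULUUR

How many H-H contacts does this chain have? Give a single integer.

Answer: 1

Derivation:
Positions: [(0, 0), (-1, 0), (-1, -1), (-2, -1), (-2, 0), (-3, 0), (-3, 1), (-3, 2), (-2, 2)]
H-H contact: residue 1 @(-1,0) - residue 4 @(-2, 0)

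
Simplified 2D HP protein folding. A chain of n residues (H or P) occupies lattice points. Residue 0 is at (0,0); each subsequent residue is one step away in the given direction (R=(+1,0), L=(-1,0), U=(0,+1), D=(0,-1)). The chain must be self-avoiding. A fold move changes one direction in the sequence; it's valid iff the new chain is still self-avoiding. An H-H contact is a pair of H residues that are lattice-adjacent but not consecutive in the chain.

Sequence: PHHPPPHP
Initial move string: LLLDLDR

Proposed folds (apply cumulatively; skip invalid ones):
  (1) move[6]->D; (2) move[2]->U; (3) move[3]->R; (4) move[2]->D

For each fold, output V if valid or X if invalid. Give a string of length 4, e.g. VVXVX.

Answer: VXXV

Derivation:
Initial: LLLDLDR -> [(0, 0), (-1, 0), (-2, 0), (-3, 0), (-3, -1), (-4, -1), (-4, -2), (-3, -2)]
Fold 1: move[6]->D => LLLDLDD VALID
Fold 2: move[2]->U => LLUDLDD INVALID (collision), skipped
Fold 3: move[3]->R => LLLRLDD INVALID (collision), skipped
Fold 4: move[2]->D => LLDDLDD VALID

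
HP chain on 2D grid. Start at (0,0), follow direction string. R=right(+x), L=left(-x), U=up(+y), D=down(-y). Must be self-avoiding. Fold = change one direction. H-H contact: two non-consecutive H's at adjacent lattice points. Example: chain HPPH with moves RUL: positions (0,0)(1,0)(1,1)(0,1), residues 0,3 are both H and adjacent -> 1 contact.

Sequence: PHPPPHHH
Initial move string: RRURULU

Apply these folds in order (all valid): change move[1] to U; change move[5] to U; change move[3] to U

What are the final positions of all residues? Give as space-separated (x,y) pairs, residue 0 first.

Answer: (0,0) (1,0) (1,1) (1,2) (1,3) (1,4) (1,5) (1,6)

Derivation:
Initial moves: RRURULU
Fold: move[1]->U => RUURULU (positions: [(0, 0), (1, 0), (1, 1), (1, 2), (2, 2), (2, 3), (1, 3), (1, 4)])
Fold: move[5]->U => RUURUUU (positions: [(0, 0), (1, 0), (1, 1), (1, 2), (2, 2), (2, 3), (2, 4), (2, 5)])
Fold: move[3]->U => RUUUUUU (positions: [(0, 0), (1, 0), (1, 1), (1, 2), (1, 3), (1, 4), (1, 5), (1, 6)])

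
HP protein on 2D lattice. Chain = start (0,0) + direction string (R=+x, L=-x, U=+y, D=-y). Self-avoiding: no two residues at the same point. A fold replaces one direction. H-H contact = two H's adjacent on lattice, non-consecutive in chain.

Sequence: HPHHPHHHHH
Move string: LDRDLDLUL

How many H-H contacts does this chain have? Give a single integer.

Positions: [(0, 0), (-1, 0), (-1, -1), (0, -1), (0, -2), (-1, -2), (-1, -3), (-2, -3), (-2, -2), (-3, -2)]
H-H contact: residue 0 @(0,0) - residue 3 @(0, -1)
H-H contact: residue 2 @(-1,-1) - residue 5 @(-1, -2)
H-H contact: residue 5 @(-1,-2) - residue 8 @(-2, -2)

Answer: 3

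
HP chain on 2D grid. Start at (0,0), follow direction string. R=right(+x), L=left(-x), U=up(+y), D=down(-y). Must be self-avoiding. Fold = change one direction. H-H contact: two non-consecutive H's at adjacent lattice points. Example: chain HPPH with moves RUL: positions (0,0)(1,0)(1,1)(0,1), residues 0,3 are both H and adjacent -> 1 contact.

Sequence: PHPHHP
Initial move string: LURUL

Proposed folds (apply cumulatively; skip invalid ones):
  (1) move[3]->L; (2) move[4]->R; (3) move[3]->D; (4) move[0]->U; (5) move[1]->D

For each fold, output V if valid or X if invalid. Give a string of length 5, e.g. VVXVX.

Initial: LURUL -> [(0, 0), (-1, 0), (-1, 1), (0, 1), (0, 2), (-1, 2)]
Fold 1: move[3]->L => LURLL INVALID (collision), skipped
Fold 2: move[4]->R => LURUR VALID
Fold 3: move[3]->D => LURDR INVALID (collision), skipped
Fold 4: move[0]->U => UURUR VALID
Fold 5: move[1]->D => UDRUR INVALID (collision), skipped

Answer: XVXVX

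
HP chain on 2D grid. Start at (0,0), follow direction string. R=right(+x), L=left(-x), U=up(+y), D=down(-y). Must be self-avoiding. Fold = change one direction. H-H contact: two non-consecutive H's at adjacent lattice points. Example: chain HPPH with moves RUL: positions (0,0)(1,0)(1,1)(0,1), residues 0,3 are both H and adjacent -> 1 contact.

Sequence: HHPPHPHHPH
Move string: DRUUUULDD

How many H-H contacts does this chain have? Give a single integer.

Positions: [(0, 0), (0, -1), (1, -1), (1, 0), (1, 1), (1, 2), (1, 3), (0, 3), (0, 2), (0, 1)]
H-H contact: residue 0 @(0,0) - residue 9 @(0, 1)
H-H contact: residue 4 @(1,1) - residue 9 @(0, 1)

Answer: 2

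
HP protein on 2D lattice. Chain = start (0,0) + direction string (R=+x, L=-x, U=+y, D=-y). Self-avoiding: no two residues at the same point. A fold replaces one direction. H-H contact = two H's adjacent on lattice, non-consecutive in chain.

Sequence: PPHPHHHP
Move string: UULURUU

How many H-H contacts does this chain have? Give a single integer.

Positions: [(0, 0), (0, 1), (0, 2), (-1, 2), (-1, 3), (0, 3), (0, 4), (0, 5)]
H-H contact: residue 2 @(0,2) - residue 5 @(0, 3)

Answer: 1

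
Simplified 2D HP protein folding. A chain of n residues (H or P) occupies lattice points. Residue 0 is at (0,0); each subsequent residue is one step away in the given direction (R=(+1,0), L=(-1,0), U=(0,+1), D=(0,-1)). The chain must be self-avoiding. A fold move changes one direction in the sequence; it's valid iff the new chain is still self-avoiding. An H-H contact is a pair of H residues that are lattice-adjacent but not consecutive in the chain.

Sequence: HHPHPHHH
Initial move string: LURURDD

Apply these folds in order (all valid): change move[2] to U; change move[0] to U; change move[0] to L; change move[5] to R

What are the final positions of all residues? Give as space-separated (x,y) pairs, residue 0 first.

Initial moves: LURURDD
Fold: move[2]->U => LUUURDD (positions: [(0, 0), (-1, 0), (-1, 1), (-1, 2), (-1, 3), (0, 3), (0, 2), (0, 1)])
Fold: move[0]->U => UUUURDD (positions: [(0, 0), (0, 1), (0, 2), (0, 3), (0, 4), (1, 4), (1, 3), (1, 2)])
Fold: move[0]->L => LUUURDD (positions: [(0, 0), (-1, 0), (-1, 1), (-1, 2), (-1, 3), (0, 3), (0, 2), (0, 1)])
Fold: move[5]->R => LUUURRD (positions: [(0, 0), (-1, 0), (-1, 1), (-1, 2), (-1, 3), (0, 3), (1, 3), (1, 2)])

Answer: (0,0) (-1,0) (-1,1) (-1,2) (-1,3) (0,3) (1,3) (1,2)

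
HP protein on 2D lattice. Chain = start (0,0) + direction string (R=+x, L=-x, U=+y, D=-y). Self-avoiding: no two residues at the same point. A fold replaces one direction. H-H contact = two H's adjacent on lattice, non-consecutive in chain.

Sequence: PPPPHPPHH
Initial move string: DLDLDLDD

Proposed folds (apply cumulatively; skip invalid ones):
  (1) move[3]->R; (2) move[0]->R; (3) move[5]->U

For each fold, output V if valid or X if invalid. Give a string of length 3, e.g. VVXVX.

Answer: VXX

Derivation:
Initial: DLDLDLDD -> [(0, 0), (0, -1), (-1, -1), (-1, -2), (-2, -2), (-2, -3), (-3, -3), (-3, -4), (-3, -5)]
Fold 1: move[3]->R => DLDRDLDD VALID
Fold 2: move[0]->R => RLDRDLDD INVALID (collision), skipped
Fold 3: move[5]->U => DLDRDUDD INVALID (collision), skipped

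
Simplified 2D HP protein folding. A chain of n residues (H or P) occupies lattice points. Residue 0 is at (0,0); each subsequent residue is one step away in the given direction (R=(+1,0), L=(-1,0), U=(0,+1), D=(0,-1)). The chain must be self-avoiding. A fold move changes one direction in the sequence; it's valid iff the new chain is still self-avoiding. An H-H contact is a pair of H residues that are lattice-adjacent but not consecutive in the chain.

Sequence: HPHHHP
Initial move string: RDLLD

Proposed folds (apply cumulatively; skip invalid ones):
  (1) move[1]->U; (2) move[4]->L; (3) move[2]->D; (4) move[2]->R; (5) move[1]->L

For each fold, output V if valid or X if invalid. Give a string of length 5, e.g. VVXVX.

Initial: RDLLD -> [(0, 0), (1, 0), (1, -1), (0, -1), (-1, -1), (-1, -2)]
Fold 1: move[1]->U => RULLD VALID
Fold 2: move[4]->L => RULLL VALID
Fold 3: move[2]->D => RUDLL INVALID (collision), skipped
Fold 4: move[2]->R => RURLL INVALID (collision), skipped
Fold 5: move[1]->L => RLLLL INVALID (collision), skipped

Answer: VVXXX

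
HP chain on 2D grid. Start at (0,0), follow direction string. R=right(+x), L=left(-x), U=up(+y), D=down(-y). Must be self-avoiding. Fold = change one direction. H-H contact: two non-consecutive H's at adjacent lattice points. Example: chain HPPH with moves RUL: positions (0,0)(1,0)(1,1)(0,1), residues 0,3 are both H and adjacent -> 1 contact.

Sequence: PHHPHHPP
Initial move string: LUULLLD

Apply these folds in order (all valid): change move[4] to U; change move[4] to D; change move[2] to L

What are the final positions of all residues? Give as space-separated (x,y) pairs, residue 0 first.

Initial moves: LUULLLD
Fold: move[4]->U => LUULULD (positions: [(0, 0), (-1, 0), (-1, 1), (-1, 2), (-2, 2), (-2, 3), (-3, 3), (-3, 2)])
Fold: move[4]->D => LUULDLD (positions: [(0, 0), (-1, 0), (-1, 1), (-1, 2), (-2, 2), (-2, 1), (-3, 1), (-3, 0)])
Fold: move[2]->L => LULLDLD (positions: [(0, 0), (-1, 0), (-1, 1), (-2, 1), (-3, 1), (-3, 0), (-4, 0), (-4, -1)])

Answer: (0,0) (-1,0) (-1,1) (-2,1) (-3,1) (-3,0) (-4,0) (-4,-1)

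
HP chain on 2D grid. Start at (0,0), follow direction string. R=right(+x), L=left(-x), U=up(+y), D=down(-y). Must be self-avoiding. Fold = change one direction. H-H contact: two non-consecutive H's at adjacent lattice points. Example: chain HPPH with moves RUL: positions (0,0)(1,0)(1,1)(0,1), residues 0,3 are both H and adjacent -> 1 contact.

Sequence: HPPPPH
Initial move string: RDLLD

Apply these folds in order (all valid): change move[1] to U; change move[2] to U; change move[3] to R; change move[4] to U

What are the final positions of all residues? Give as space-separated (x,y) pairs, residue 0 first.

Answer: (0,0) (1,0) (1,1) (1,2) (2,2) (2,3)

Derivation:
Initial moves: RDLLD
Fold: move[1]->U => RULLD (positions: [(0, 0), (1, 0), (1, 1), (0, 1), (-1, 1), (-1, 0)])
Fold: move[2]->U => RUULD (positions: [(0, 0), (1, 0), (1, 1), (1, 2), (0, 2), (0, 1)])
Fold: move[3]->R => RUURD (positions: [(0, 0), (1, 0), (1, 1), (1, 2), (2, 2), (2, 1)])
Fold: move[4]->U => RUURU (positions: [(0, 0), (1, 0), (1, 1), (1, 2), (2, 2), (2, 3)])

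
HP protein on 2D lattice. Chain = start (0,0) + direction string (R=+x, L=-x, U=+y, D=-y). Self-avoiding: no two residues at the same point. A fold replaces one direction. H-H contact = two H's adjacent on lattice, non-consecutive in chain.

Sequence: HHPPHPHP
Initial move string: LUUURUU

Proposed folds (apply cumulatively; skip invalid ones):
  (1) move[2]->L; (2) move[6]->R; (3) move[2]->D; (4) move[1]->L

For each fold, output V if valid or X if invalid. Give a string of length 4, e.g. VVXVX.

Answer: VVXV

Derivation:
Initial: LUUURUU -> [(0, 0), (-1, 0), (-1, 1), (-1, 2), (-1, 3), (0, 3), (0, 4), (0, 5)]
Fold 1: move[2]->L => LULURUU VALID
Fold 2: move[6]->R => LULURUR VALID
Fold 3: move[2]->D => LUDURUR INVALID (collision), skipped
Fold 4: move[1]->L => LLLURUR VALID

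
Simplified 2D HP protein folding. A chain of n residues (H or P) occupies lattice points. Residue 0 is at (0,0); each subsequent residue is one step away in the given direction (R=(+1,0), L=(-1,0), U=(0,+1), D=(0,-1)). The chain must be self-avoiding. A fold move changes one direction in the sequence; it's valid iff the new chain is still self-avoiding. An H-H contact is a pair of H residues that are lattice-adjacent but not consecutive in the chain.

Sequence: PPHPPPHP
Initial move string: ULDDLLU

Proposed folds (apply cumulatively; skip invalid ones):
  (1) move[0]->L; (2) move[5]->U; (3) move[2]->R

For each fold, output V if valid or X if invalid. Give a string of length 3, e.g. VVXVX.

Answer: VVX

Derivation:
Initial: ULDDLLU -> [(0, 0), (0, 1), (-1, 1), (-1, 0), (-1, -1), (-2, -1), (-3, -1), (-3, 0)]
Fold 1: move[0]->L => LLDDLLU VALID
Fold 2: move[5]->U => LLDDLUU VALID
Fold 3: move[2]->R => LLRDLUU INVALID (collision), skipped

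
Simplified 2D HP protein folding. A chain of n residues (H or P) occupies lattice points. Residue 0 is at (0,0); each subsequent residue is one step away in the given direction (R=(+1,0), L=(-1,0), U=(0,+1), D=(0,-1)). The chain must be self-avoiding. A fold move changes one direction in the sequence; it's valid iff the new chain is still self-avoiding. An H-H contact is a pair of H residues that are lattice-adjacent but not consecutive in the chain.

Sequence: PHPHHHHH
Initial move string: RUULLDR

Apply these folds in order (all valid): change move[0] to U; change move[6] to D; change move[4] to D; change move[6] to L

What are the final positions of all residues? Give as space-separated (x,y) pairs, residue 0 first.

Initial moves: RUULLDR
Fold: move[0]->U => UUULLDR (positions: [(0, 0), (0, 1), (0, 2), (0, 3), (-1, 3), (-2, 3), (-2, 2), (-1, 2)])
Fold: move[6]->D => UUULLDD (positions: [(0, 0), (0, 1), (0, 2), (0, 3), (-1, 3), (-2, 3), (-2, 2), (-2, 1)])
Fold: move[4]->D => UUULDDD (positions: [(0, 0), (0, 1), (0, 2), (0, 3), (-1, 3), (-1, 2), (-1, 1), (-1, 0)])
Fold: move[6]->L => UUULDDL (positions: [(0, 0), (0, 1), (0, 2), (0, 3), (-1, 3), (-1, 2), (-1, 1), (-2, 1)])

Answer: (0,0) (0,1) (0,2) (0,3) (-1,3) (-1,2) (-1,1) (-2,1)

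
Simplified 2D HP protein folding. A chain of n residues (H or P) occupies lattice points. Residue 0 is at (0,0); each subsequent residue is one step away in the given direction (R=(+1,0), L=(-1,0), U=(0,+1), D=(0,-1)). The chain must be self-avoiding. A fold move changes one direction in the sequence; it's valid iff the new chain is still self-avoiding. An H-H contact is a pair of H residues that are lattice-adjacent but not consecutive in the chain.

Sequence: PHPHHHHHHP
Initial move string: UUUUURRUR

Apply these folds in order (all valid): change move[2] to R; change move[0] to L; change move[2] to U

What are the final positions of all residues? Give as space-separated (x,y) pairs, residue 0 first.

Initial moves: UUUUURRUR
Fold: move[2]->R => UURUURRUR (positions: [(0, 0), (0, 1), (0, 2), (1, 2), (1, 3), (1, 4), (2, 4), (3, 4), (3, 5), (4, 5)])
Fold: move[0]->L => LURUURRUR (positions: [(0, 0), (-1, 0), (-1, 1), (0, 1), (0, 2), (0, 3), (1, 3), (2, 3), (2, 4), (3, 4)])
Fold: move[2]->U => LUUUURRUR (positions: [(0, 0), (-1, 0), (-1, 1), (-1, 2), (-1, 3), (-1, 4), (0, 4), (1, 4), (1, 5), (2, 5)])

Answer: (0,0) (-1,0) (-1,1) (-1,2) (-1,3) (-1,4) (0,4) (1,4) (1,5) (2,5)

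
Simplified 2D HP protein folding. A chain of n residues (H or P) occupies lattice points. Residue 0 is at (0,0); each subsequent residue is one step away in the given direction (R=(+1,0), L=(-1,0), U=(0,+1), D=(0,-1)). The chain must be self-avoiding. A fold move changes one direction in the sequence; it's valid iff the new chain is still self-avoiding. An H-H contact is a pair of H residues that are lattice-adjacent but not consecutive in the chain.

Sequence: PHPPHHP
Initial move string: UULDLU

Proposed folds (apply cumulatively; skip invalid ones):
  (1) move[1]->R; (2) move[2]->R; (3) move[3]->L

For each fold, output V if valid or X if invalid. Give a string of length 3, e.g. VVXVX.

Initial: UULDLU -> [(0, 0), (0, 1), (0, 2), (-1, 2), (-1, 1), (-2, 1), (-2, 2)]
Fold 1: move[1]->R => URLDLU INVALID (collision), skipped
Fold 2: move[2]->R => UURDLU INVALID (collision), skipped
Fold 3: move[3]->L => UULLLU VALID

Answer: XXV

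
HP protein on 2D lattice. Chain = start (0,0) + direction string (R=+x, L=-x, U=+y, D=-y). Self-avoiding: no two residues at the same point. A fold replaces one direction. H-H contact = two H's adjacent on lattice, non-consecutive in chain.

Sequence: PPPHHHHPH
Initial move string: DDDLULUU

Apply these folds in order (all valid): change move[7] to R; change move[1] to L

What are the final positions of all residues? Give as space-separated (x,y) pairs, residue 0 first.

Initial moves: DDDLULUU
Fold: move[7]->R => DDDLULUR (positions: [(0, 0), (0, -1), (0, -2), (0, -3), (-1, -3), (-1, -2), (-2, -2), (-2, -1), (-1, -1)])
Fold: move[1]->L => DLDLULUR (positions: [(0, 0), (0, -1), (-1, -1), (-1, -2), (-2, -2), (-2, -1), (-3, -1), (-3, 0), (-2, 0)])

Answer: (0,0) (0,-1) (-1,-1) (-1,-2) (-2,-2) (-2,-1) (-3,-1) (-3,0) (-2,0)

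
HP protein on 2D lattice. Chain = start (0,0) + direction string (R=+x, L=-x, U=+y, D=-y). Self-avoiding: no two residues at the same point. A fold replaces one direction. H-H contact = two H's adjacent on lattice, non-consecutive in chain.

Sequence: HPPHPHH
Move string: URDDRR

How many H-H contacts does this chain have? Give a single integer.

Answer: 1

Derivation:
Positions: [(0, 0), (0, 1), (1, 1), (1, 0), (1, -1), (2, -1), (3, -1)]
H-H contact: residue 0 @(0,0) - residue 3 @(1, 0)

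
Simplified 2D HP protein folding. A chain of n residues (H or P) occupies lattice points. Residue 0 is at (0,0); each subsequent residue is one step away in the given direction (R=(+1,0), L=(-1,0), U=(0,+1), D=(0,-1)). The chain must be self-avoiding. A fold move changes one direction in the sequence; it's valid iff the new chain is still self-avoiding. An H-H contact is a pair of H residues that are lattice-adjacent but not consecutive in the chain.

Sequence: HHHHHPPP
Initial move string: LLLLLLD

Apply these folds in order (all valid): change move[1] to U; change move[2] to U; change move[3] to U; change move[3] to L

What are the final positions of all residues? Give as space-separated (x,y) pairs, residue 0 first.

Initial moves: LLLLLLD
Fold: move[1]->U => LULLLLD (positions: [(0, 0), (-1, 0), (-1, 1), (-2, 1), (-3, 1), (-4, 1), (-5, 1), (-5, 0)])
Fold: move[2]->U => LUULLLD (positions: [(0, 0), (-1, 0), (-1, 1), (-1, 2), (-2, 2), (-3, 2), (-4, 2), (-4, 1)])
Fold: move[3]->U => LUUULLD (positions: [(0, 0), (-1, 0), (-1, 1), (-1, 2), (-1, 3), (-2, 3), (-3, 3), (-3, 2)])
Fold: move[3]->L => LUULLLD (positions: [(0, 0), (-1, 0), (-1, 1), (-1, 2), (-2, 2), (-3, 2), (-4, 2), (-4, 1)])

Answer: (0,0) (-1,0) (-1,1) (-1,2) (-2,2) (-3,2) (-4,2) (-4,1)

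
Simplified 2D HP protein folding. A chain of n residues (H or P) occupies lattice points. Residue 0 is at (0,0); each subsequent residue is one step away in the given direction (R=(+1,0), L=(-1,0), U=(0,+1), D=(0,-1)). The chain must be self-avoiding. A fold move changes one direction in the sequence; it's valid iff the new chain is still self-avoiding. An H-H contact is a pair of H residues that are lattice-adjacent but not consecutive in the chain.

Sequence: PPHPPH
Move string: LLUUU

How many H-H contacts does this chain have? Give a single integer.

Positions: [(0, 0), (-1, 0), (-2, 0), (-2, 1), (-2, 2), (-2, 3)]
No H-H contacts found.

Answer: 0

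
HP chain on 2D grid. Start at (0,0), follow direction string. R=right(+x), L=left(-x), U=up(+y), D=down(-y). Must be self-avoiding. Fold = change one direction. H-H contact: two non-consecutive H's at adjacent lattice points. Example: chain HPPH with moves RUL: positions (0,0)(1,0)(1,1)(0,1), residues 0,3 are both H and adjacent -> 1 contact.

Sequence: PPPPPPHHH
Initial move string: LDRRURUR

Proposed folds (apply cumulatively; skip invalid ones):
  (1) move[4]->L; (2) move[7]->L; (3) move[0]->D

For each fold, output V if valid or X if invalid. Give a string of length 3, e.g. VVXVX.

Answer: XVV

Derivation:
Initial: LDRRURUR -> [(0, 0), (-1, 0), (-1, -1), (0, -1), (1, -1), (1, 0), (2, 0), (2, 1), (3, 1)]
Fold 1: move[4]->L => LDRRLRUR INVALID (collision), skipped
Fold 2: move[7]->L => LDRRURUL VALID
Fold 3: move[0]->D => DDRRURUL VALID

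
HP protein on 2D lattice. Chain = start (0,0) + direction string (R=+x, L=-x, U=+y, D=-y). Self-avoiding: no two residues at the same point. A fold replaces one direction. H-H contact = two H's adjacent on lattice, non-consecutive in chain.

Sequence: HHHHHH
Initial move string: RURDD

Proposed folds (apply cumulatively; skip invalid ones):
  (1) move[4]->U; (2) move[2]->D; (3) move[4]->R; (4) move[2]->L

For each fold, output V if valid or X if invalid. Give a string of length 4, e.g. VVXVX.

Initial: RURDD -> [(0, 0), (1, 0), (1, 1), (2, 1), (2, 0), (2, -1)]
Fold 1: move[4]->U => RURDU INVALID (collision), skipped
Fold 2: move[2]->D => RUDDD INVALID (collision), skipped
Fold 3: move[4]->R => RURDR VALID
Fold 4: move[2]->L => RULDR INVALID (collision), skipped

Answer: XXVX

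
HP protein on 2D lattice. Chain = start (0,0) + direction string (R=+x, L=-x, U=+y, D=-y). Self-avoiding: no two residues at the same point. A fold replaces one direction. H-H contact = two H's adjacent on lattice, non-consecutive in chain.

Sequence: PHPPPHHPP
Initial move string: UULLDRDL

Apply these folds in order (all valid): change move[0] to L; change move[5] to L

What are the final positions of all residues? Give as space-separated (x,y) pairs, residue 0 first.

Initial moves: UULLDRDL
Fold: move[0]->L => LULLDRDL (positions: [(0, 0), (-1, 0), (-1, 1), (-2, 1), (-3, 1), (-3, 0), (-2, 0), (-2, -1), (-3, -1)])
Fold: move[5]->L => LULLDLDL (positions: [(0, 0), (-1, 0), (-1, 1), (-2, 1), (-3, 1), (-3, 0), (-4, 0), (-4, -1), (-5, -1)])

Answer: (0,0) (-1,0) (-1,1) (-2,1) (-3,1) (-3,0) (-4,0) (-4,-1) (-5,-1)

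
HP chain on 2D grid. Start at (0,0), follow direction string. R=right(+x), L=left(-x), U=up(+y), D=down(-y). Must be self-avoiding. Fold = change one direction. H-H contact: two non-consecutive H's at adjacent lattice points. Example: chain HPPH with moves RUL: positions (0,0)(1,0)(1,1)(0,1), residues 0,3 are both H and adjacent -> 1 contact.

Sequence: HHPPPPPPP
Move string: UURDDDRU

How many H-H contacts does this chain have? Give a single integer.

Answer: 0

Derivation:
Positions: [(0, 0), (0, 1), (0, 2), (1, 2), (1, 1), (1, 0), (1, -1), (2, -1), (2, 0)]
No H-H contacts found.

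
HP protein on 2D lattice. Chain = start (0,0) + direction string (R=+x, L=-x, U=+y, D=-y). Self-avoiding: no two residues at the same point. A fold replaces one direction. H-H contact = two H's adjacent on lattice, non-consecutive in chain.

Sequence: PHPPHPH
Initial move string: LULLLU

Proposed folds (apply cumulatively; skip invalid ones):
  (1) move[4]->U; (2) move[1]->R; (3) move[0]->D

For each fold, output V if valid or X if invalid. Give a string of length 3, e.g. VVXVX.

Answer: VXX

Derivation:
Initial: LULLLU -> [(0, 0), (-1, 0), (-1, 1), (-2, 1), (-3, 1), (-4, 1), (-4, 2)]
Fold 1: move[4]->U => LULLUU VALID
Fold 2: move[1]->R => LRLLUU INVALID (collision), skipped
Fold 3: move[0]->D => DULLUU INVALID (collision), skipped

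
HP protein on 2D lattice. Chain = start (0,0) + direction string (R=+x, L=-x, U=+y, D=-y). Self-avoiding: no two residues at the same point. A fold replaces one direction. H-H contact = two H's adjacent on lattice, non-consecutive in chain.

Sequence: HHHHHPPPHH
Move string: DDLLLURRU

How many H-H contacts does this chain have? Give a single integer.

Positions: [(0, 0), (0, -1), (0, -2), (-1, -2), (-2, -2), (-3, -2), (-3, -1), (-2, -1), (-1, -1), (-1, 0)]
H-H contact: residue 0 @(0,0) - residue 9 @(-1, 0)
H-H contact: residue 1 @(0,-1) - residue 8 @(-1, -1)
H-H contact: residue 3 @(-1,-2) - residue 8 @(-1, -1)

Answer: 3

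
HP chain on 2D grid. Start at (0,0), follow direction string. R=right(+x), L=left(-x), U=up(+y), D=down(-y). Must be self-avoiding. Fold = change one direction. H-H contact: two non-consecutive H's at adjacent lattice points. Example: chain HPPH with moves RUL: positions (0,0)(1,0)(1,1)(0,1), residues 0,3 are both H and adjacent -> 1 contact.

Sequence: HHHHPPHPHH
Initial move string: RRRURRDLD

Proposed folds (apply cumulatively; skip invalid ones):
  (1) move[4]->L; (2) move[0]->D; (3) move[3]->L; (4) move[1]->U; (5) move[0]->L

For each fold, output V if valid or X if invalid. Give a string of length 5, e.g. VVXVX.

Answer: XVXXX

Derivation:
Initial: RRRURRDLD -> [(0, 0), (1, 0), (2, 0), (3, 0), (3, 1), (4, 1), (5, 1), (5, 0), (4, 0), (4, -1)]
Fold 1: move[4]->L => RRRULRDLD INVALID (collision), skipped
Fold 2: move[0]->D => DRRURRDLD VALID
Fold 3: move[3]->L => DRRLRRDLD INVALID (collision), skipped
Fold 4: move[1]->U => DURURRDLD INVALID (collision), skipped
Fold 5: move[0]->L => LRRURRDLD INVALID (collision), skipped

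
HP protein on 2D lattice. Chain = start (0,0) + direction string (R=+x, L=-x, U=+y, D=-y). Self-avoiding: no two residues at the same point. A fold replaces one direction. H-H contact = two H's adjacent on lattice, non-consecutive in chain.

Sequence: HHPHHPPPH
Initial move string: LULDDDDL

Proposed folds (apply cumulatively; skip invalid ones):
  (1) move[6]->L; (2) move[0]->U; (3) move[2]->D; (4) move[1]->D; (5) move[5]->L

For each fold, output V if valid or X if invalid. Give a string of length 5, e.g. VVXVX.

Answer: VVXXV

Derivation:
Initial: LULDDDDL -> [(0, 0), (-1, 0), (-1, 1), (-2, 1), (-2, 0), (-2, -1), (-2, -2), (-2, -3), (-3, -3)]
Fold 1: move[6]->L => LULDDDLL VALID
Fold 2: move[0]->U => UULDDDLL VALID
Fold 3: move[2]->D => UUDDDDLL INVALID (collision), skipped
Fold 4: move[1]->D => UDLDDDLL INVALID (collision), skipped
Fold 5: move[5]->L => UULDDLLL VALID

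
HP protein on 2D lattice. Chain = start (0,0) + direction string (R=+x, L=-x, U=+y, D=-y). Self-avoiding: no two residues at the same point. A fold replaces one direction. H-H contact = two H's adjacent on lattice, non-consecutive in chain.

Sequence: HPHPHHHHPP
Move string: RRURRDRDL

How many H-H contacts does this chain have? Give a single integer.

Answer: 0

Derivation:
Positions: [(0, 0), (1, 0), (2, 0), (2, 1), (3, 1), (4, 1), (4, 0), (5, 0), (5, -1), (4, -1)]
No H-H contacts found.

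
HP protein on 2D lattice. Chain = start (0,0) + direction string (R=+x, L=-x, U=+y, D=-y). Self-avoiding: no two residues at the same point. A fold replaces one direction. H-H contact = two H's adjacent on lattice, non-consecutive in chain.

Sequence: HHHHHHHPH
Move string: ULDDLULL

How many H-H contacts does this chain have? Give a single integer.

Positions: [(0, 0), (0, 1), (-1, 1), (-1, 0), (-1, -1), (-2, -1), (-2, 0), (-3, 0), (-4, 0)]
H-H contact: residue 0 @(0,0) - residue 3 @(-1, 0)
H-H contact: residue 3 @(-1,0) - residue 6 @(-2, 0)

Answer: 2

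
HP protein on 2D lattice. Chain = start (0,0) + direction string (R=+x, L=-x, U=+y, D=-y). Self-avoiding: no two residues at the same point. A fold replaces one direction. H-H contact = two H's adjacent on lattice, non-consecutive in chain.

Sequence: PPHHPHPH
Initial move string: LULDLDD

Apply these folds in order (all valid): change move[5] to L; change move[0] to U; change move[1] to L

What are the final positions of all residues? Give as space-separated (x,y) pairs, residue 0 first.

Initial moves: LULDLDD
Fold: move[5]->L => LULDLLD (positions: [(0, 0), (-1, 0), (-1, 1), (-2, 1), (-2, 0), (-3, 0), (-4, 0), (-4, -1)])
Fold: move[0]->U => UULDLLD (positions: [(0, 0), (0, 1), (0, 2), (-1, 2), (-1, 1), (-2, 1), (-3, 1), (-3, 0)])
Fold: move[1]->L => ULLDLLD (positions: [(0, 0), (0, 1), (-1, 1), (-2, 1), (-2, 0), (-3, 0), (-4, 0), (-4, -1)])

Answer: (0,0) (0,1) (-1,1) (-2,1) (-2,0) (-3,0) (-4,0) (-4,-1)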